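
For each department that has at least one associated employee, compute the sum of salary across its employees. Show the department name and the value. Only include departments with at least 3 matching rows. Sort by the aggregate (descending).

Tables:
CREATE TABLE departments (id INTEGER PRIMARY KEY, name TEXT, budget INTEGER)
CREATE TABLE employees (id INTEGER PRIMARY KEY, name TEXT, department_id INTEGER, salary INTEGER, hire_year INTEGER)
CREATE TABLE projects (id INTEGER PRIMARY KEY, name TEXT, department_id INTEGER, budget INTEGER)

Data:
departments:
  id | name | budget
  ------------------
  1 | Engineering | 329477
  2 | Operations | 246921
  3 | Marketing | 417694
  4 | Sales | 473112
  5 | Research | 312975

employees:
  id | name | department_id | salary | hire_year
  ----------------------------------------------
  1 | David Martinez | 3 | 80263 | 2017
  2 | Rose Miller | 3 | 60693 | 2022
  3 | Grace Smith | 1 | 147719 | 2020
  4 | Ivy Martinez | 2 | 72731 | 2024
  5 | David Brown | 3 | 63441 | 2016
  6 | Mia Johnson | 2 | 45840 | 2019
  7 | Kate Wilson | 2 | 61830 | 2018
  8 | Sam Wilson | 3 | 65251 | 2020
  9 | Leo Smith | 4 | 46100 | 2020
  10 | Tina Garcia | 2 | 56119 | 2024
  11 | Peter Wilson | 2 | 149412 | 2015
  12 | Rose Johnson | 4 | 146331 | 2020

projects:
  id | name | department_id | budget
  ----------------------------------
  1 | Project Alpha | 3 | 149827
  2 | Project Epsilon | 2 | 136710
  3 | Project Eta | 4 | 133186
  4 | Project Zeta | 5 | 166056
SELECT p.name, SUM(c.salary) AS sum_salary FROM employees c JOIN departments p ON c.department_id = p.id GROUP BY p.id, p.name HAVING COUNT(*) >= 3 ORDER BY sum_salary DESC

Execution result:
name | sum_salary
Operations | 385932
Marketing | 269648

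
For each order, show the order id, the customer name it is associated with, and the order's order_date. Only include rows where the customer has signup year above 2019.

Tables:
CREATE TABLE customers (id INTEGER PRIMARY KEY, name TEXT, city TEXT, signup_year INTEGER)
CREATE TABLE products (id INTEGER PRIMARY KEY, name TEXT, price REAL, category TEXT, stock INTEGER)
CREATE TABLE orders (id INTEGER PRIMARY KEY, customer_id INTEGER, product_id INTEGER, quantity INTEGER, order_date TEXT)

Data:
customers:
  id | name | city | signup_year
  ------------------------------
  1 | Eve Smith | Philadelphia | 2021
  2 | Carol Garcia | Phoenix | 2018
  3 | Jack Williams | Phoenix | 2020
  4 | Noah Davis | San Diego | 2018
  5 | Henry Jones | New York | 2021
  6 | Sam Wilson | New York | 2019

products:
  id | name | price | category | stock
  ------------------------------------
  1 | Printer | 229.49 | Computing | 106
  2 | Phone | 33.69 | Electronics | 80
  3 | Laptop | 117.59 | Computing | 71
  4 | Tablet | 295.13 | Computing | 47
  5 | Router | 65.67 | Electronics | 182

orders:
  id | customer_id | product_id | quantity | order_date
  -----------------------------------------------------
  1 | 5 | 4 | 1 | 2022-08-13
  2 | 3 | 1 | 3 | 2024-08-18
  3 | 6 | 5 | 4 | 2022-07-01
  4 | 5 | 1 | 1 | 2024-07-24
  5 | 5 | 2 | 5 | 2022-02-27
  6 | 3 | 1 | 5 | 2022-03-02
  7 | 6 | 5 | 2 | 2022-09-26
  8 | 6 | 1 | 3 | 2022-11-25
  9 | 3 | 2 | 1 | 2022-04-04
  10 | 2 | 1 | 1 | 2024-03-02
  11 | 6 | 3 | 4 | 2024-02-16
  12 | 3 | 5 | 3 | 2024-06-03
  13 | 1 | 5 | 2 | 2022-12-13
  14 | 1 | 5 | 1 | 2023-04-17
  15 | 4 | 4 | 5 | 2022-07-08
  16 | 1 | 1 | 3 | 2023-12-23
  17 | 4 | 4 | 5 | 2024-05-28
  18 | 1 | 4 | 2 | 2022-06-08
SELECT c.id, p.name AS customer, c.order_date FROM orders c JOIN customers p ON c.customer_id = p.id WHERE p.signup_year > 2019

Execution result:
id | customer | order_date
1 | Henry Jones | 2022-08-13
2 | Jack Williams | 2024-08-18
4 | Henry Jones | 2024-07-24
5 | Henry Jones | 2022-02-27
6 | Jack Williams | 2022-03-02
9 | Jack Williams | 2022-04-04
12 | Jack Williams | 2024-06-03
13 | Eve Smith | 2022-12-13
14 | Eve Smith | 2023-04-17
16 | Eve Smith | 2023-12-23
18 | Eve Smith | 2022-06-08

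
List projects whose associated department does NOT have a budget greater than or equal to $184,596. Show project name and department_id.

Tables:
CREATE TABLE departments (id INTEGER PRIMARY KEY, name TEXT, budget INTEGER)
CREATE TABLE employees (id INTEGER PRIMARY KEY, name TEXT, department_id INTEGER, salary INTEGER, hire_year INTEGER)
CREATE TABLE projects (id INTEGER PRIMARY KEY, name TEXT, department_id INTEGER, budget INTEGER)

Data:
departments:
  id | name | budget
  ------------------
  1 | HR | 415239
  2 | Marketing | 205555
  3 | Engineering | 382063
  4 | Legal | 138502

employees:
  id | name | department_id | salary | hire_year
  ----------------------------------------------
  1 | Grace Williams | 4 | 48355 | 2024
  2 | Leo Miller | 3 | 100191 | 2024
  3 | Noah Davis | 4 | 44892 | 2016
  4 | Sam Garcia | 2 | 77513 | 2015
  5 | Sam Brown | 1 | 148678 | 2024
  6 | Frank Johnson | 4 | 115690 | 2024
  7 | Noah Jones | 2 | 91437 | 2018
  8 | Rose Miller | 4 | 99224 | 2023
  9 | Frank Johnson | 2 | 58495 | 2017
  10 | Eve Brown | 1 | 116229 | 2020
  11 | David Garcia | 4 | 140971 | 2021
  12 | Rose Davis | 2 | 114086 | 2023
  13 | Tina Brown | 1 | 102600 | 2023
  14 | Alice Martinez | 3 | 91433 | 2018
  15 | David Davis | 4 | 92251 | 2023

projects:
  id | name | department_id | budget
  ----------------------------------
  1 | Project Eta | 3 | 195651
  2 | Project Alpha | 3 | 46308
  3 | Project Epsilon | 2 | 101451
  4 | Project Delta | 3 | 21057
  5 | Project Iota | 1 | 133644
SELECT name, department_id FROM projects WHERE department_id NOT IN (SELECT id FROM departments WHERE budget >= 184596)

Execution result:
(no rows)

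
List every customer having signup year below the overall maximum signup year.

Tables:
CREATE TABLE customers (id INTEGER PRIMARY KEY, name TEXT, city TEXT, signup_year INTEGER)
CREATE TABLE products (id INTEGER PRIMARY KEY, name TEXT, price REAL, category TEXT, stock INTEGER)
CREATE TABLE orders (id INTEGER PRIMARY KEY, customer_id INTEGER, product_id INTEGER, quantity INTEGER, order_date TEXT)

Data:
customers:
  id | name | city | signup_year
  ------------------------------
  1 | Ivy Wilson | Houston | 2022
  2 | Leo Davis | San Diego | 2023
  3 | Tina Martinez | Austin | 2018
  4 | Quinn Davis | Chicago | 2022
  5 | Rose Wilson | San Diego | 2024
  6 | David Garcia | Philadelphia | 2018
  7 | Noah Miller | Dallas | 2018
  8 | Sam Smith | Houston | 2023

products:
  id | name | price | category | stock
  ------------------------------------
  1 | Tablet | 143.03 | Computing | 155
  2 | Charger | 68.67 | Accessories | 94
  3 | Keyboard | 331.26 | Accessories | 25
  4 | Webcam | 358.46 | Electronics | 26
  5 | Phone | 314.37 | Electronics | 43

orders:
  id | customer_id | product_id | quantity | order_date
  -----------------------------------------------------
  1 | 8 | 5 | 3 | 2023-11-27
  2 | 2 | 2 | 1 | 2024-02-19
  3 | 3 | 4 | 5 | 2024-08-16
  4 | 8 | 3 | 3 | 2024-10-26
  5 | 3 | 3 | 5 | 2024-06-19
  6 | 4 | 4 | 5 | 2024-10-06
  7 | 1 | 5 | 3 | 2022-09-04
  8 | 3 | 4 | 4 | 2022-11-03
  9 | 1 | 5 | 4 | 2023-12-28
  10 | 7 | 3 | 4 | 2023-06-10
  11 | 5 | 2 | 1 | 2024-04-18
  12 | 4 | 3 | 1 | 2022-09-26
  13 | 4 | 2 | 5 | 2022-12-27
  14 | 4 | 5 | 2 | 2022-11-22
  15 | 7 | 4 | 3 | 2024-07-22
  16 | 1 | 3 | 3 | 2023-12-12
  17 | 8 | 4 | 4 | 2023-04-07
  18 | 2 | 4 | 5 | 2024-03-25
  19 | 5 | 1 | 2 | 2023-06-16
SELECT name, signup_year FROM customers WHERE signup_year < (SELECT MAX(signup_year) FROM customers)

Execution result:
name | signup_year
Ivy Wilson | 2022
Leo Davis | 2023
Tina Martinez | 2018
Quinn Davis | 2022
David Garcia | 2018
Noah Miller | 2018
Sam Smith | 2023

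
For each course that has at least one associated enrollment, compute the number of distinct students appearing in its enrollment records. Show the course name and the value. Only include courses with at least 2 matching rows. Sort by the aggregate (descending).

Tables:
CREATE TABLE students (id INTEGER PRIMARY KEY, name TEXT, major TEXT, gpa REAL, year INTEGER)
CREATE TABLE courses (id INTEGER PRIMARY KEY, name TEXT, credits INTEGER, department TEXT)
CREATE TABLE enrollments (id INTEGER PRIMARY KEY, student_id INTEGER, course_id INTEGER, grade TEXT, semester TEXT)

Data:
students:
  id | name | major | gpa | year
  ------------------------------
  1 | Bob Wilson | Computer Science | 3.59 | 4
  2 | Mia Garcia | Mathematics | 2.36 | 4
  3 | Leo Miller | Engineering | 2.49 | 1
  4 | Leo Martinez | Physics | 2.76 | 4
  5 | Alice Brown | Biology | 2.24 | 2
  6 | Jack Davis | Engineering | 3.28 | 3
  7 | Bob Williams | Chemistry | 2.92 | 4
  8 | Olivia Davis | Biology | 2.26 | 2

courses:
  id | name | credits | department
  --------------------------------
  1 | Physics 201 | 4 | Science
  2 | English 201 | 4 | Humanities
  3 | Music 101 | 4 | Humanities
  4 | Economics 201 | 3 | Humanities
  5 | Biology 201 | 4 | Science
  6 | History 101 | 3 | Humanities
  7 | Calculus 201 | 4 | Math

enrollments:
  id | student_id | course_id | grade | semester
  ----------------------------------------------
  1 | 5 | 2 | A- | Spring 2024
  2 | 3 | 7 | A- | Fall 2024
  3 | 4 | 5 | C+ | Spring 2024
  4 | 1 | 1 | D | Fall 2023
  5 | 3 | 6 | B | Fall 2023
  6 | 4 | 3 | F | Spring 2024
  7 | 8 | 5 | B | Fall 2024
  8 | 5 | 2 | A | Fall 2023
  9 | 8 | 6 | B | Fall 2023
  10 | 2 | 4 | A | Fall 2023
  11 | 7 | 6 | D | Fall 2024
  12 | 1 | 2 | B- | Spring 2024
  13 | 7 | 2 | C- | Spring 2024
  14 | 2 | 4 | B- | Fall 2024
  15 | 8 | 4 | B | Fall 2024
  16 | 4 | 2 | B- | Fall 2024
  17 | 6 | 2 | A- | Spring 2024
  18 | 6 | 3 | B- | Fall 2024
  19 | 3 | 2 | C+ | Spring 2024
SELECT p.name, COUNT(DISTINCT c.student_id) AS distinct_student_count FROM enrollments c JOIN courses p ON c.course_id = p.id GROUP BY p.id, p.name HAVING COUNT(*) >= 2 ORDER BY distinct_student_count DESC

Execution result:
name | distinct_student_count
English 201 | 6
History 101 | 3
Music 101 | 2
Economics 201 | 2
Biology 201 | 2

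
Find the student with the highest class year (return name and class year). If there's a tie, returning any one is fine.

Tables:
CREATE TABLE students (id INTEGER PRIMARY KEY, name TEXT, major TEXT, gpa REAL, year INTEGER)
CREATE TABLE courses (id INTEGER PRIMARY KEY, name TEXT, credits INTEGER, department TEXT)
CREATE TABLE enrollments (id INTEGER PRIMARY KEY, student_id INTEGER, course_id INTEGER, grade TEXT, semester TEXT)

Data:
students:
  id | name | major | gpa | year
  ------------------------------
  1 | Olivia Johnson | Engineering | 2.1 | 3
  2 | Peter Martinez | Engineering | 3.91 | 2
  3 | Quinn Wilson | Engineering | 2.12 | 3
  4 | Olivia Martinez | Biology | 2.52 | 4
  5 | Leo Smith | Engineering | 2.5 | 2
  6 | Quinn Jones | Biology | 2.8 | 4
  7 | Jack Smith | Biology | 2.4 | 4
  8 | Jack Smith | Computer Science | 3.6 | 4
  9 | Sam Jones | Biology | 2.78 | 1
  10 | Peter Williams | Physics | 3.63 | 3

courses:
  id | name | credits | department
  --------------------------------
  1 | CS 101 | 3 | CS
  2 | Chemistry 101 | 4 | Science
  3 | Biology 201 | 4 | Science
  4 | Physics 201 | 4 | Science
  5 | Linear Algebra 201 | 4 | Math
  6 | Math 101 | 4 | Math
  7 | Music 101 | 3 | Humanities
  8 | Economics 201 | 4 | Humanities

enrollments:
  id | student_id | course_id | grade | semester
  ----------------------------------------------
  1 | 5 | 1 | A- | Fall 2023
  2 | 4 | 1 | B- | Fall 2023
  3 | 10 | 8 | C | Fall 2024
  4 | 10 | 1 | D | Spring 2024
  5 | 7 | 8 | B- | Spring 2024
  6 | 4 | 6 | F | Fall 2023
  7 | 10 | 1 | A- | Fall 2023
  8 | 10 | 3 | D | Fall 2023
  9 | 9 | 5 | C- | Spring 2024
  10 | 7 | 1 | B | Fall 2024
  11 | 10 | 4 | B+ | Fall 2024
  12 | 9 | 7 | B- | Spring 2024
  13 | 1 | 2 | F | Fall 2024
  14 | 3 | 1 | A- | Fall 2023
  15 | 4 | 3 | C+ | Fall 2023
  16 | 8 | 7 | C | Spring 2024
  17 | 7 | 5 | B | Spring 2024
SELECT name, year FROM students ORDER BY year DESC LIMIT 1

Execution result:
name | year
Olivia Martinez | 4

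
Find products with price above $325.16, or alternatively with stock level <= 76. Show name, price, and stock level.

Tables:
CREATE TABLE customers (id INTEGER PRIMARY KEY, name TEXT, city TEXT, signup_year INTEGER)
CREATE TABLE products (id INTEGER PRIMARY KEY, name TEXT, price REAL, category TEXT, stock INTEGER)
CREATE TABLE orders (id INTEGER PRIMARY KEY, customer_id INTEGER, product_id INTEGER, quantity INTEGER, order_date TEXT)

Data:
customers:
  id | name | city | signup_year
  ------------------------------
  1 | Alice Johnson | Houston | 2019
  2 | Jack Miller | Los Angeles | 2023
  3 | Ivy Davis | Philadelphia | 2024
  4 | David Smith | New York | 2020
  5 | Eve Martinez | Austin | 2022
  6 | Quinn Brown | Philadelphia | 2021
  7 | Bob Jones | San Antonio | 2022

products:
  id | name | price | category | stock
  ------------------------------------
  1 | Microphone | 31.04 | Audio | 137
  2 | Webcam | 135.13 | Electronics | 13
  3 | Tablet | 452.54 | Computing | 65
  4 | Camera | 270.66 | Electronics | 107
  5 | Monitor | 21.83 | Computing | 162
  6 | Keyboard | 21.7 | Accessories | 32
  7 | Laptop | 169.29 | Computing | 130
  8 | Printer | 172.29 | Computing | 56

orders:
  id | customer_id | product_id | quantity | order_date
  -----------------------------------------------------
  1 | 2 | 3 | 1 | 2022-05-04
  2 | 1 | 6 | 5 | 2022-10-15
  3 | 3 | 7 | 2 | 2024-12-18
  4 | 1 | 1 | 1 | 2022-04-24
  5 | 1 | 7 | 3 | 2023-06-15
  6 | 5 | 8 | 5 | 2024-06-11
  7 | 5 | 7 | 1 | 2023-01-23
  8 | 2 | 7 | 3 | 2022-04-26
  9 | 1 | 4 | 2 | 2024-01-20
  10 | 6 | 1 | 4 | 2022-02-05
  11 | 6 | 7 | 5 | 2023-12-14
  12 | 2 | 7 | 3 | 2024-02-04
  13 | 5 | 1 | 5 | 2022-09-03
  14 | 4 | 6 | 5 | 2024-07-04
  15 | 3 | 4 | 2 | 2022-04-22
SELECT name, price, stock FROM products WHERE price > 325.16 OR stock <= 76

Execution result:
name | price | stock
Webcam | 135.13 | 13
Tablet | 452.54 | 65
Keyboard | 21.70 | 32
Printer | 172.29 | 56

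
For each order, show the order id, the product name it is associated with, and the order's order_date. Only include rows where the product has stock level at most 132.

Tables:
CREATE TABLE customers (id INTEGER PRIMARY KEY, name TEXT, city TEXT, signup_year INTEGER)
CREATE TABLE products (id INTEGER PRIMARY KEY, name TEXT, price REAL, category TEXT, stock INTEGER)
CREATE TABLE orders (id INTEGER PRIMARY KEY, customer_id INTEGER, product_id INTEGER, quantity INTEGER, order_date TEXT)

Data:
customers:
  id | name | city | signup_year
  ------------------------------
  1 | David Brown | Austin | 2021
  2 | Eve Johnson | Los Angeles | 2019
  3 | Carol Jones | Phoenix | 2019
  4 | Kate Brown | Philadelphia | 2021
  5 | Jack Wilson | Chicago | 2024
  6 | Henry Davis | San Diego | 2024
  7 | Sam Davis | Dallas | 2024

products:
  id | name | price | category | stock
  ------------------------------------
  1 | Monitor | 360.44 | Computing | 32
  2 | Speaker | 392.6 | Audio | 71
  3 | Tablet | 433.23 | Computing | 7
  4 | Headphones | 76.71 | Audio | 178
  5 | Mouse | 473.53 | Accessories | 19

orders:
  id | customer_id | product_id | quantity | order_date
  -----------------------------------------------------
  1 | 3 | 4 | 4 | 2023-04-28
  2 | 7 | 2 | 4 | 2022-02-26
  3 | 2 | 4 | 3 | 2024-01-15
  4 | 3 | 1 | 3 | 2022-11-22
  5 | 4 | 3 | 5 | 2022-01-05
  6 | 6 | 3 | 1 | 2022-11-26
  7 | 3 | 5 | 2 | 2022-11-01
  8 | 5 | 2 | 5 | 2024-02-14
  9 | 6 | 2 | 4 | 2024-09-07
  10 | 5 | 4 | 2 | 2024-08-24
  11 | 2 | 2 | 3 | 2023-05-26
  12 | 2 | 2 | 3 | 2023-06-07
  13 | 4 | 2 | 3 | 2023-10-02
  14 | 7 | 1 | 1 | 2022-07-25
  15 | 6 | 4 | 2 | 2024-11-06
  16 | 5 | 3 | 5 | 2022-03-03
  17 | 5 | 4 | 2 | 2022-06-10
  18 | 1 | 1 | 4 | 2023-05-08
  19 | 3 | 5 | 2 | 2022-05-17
SELECT c.id, p.name AS product, c.order_date FROM orders c JOIN products p ON c.product_id = p.id WHERE p.stock <= 132

Execution result:
id | product | order_date
2 | Speaker | 2022-02-26
4 | Monitor | 2022-11-22
5 | Tablet | 2022-01-05
6 | Tablet | 2022-11-26
7 | Mouse | 2022-11-01
8 | Speaker | 2024-02-14
9 | Speaker | 2024-09-07
11 | Speaker | 2023-05-26
12 | Speaker | 2023-06-07
13 | Speaker | 2023-10-02
14 | Monitor | 2022-07-25
16 | Tablet | 2022-03-03
18 | Monitor | 2023-05-08
19 | Mouse | 2022-05-17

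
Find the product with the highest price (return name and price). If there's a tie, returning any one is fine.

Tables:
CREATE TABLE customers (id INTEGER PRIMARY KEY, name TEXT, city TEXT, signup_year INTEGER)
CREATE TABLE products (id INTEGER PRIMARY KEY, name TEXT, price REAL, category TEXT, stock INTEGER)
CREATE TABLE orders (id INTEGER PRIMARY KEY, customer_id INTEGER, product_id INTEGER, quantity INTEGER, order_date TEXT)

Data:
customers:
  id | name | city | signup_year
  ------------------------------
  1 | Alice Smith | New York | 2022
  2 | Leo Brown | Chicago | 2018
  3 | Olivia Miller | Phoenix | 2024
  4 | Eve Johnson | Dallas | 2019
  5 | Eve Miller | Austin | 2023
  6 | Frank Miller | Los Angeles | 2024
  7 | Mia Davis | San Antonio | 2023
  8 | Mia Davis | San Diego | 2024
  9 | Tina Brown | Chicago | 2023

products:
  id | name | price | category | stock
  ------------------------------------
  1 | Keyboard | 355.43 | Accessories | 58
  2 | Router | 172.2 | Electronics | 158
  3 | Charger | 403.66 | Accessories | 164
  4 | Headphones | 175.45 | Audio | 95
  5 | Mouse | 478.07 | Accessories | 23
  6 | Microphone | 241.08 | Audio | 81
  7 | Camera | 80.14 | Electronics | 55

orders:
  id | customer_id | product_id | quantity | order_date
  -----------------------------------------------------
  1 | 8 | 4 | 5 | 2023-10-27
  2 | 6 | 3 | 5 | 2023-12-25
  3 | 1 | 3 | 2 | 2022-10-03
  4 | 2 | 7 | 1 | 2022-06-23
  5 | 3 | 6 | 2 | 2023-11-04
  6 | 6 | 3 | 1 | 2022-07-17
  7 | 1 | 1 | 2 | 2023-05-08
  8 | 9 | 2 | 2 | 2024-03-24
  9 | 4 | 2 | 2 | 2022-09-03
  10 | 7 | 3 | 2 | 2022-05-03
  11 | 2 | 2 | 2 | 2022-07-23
SELECT name, price FROM products ORDER BY price DESC LIMIT 1

Execution result:
name | price
Mouse | 478.07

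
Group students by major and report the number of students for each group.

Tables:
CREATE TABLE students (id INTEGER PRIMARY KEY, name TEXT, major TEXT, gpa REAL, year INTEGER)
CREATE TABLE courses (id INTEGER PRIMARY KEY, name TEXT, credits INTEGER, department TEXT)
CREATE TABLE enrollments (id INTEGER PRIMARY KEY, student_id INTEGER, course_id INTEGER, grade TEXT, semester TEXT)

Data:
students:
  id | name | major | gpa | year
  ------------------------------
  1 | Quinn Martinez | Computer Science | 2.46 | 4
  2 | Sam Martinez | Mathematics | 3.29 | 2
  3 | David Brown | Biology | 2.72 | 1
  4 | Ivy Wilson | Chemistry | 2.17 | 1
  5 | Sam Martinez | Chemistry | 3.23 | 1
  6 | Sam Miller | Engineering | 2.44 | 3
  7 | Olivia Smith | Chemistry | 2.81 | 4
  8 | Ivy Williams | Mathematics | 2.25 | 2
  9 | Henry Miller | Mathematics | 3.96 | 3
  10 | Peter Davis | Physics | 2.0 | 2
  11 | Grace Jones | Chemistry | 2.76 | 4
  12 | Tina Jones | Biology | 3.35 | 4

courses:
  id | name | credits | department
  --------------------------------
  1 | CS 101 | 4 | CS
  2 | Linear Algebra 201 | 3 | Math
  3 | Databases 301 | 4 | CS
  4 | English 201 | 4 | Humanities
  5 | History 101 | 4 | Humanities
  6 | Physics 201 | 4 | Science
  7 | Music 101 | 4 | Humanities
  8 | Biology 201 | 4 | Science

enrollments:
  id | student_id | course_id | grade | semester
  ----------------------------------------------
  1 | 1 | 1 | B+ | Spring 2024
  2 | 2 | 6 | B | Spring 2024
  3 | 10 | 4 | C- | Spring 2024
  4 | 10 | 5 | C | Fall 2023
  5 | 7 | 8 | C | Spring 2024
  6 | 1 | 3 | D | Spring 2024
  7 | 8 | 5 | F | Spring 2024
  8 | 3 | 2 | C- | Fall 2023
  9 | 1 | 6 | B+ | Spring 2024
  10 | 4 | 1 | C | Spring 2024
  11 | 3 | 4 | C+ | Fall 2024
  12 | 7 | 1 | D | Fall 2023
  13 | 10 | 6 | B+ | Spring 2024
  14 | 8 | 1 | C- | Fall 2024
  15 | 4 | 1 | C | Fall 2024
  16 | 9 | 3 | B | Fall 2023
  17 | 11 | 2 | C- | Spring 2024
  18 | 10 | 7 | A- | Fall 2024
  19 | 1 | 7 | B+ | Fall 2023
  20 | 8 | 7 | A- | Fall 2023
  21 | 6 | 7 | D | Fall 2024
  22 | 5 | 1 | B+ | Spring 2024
SELECT major, COUNT(*) AS n FROM students GROUP BY major

Execution result:
major | n
Biology | 2
Chemistry | 4
Computer Science | 1
Engineering | 1
Mathematics | 3
Physics | 1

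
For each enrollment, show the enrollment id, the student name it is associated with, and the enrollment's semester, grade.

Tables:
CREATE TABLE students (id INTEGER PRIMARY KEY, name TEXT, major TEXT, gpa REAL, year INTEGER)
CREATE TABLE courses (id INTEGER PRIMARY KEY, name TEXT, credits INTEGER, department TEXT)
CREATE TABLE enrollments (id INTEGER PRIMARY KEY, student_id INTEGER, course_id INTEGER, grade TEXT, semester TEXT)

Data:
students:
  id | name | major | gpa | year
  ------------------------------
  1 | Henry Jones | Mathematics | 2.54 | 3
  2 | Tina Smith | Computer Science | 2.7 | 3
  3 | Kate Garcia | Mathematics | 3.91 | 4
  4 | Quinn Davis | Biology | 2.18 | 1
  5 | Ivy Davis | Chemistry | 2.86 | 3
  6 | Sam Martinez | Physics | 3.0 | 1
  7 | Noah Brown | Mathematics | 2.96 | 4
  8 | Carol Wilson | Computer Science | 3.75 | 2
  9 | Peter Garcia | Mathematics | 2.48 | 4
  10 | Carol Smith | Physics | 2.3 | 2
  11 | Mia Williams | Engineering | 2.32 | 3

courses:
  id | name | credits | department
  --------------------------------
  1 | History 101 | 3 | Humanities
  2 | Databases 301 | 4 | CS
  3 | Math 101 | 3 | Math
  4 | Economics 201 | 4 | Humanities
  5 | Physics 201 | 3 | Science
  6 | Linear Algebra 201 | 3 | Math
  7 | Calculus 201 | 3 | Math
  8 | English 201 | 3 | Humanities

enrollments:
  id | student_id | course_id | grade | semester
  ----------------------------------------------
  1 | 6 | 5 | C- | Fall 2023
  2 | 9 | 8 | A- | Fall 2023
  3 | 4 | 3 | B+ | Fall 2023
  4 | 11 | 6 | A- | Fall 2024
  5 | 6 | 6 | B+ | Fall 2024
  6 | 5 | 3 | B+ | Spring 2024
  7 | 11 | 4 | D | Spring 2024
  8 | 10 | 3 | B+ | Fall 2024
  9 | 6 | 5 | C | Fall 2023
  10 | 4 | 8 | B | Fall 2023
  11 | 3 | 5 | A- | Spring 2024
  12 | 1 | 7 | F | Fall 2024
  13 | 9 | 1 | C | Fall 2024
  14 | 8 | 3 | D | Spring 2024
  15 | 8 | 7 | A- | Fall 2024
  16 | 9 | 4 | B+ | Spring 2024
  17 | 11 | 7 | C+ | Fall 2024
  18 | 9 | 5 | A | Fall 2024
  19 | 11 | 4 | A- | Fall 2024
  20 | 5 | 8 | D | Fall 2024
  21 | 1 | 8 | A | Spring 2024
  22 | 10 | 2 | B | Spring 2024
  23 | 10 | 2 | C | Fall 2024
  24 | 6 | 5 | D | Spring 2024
SELECT c.id, p.name AS student, c.semester, c.grade FROM enrollments c JOIN students p ON c.student_id = p.id

Execution result:
id | student | semester | grade
1 | Sam Martinez | Fall 2023 | C-
2 | Peter Garcia | Fall 2023 | A-
3 | Quinn Davis | Fall 2023 | B+
4 | Mia Williams | Fall 2024 | A-
5 | Sam Martinez | Fall 2024 | B+
6 | Ivy Davis | Spring 2024 | B+
7 | Mia Williams | Spring 2024 | D
8 | Carol Smith | Fall 2024 | B+
9 | Sam Martinez | Fall 2023 | C
10 | Quinn Davis | Fall 2023 | B
11 | Kate Garcia | Spring 2024 | A-
12 | Henry Jones | Fall 2024 | F
13 | Peter Garcia | Fall 2024 | C
14 | Carol Wilson | Spring 2024 | D
15 | Carol Wilson | Fall 2024 | A-
16 | Peter Garcia | Spring 2024 | B+
17 | Mia Williams | Fall 2024 | C+
18 | Peter Garcia | Fall 2024 | A
19 | Mia Williams | Fall 2024 | A-
20 | Ivy Davis | Fall 2024 | D
21 | Henry Jones | Spring 2024 | A
22 | Carol Smith | Spring 2024 | B
23 | Carol Smith | Fall 2024 | C
24 | Sam Martinez | Spring 2024 | D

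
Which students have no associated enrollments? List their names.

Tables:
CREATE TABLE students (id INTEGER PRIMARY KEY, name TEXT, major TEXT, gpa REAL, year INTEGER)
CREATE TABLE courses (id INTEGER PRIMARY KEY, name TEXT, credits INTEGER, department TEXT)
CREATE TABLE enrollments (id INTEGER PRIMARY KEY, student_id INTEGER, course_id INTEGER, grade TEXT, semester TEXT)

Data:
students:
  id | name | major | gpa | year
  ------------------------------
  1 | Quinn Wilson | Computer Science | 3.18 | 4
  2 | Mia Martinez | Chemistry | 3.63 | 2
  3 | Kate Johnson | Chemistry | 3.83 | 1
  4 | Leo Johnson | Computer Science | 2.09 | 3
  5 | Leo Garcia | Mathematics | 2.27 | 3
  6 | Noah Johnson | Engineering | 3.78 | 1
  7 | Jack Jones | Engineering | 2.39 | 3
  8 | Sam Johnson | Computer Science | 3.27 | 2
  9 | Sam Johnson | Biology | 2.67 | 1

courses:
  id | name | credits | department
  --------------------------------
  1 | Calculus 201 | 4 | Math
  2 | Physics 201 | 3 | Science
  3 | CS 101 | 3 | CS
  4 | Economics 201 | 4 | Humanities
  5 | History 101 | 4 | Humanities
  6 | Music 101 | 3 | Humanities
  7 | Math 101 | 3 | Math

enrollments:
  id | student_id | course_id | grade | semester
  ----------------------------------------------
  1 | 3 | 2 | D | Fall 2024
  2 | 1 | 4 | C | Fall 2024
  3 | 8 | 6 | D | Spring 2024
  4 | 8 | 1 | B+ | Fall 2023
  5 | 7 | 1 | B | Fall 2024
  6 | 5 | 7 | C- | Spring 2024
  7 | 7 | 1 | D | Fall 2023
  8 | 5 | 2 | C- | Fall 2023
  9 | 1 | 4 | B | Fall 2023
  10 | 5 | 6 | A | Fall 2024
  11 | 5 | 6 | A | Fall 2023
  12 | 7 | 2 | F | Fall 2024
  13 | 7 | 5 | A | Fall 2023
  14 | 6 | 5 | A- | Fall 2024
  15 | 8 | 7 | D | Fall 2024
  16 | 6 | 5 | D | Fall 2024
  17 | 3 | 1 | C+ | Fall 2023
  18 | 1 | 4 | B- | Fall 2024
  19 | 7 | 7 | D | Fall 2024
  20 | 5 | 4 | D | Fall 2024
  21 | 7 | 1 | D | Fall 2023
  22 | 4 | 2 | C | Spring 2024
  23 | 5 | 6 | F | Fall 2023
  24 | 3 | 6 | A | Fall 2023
SELECT p.name FROM students p LEFT JOIN enrollments c ON c.student_id = p.id WHERE c.id IS NULL

Execution result:
name
Mia Martinez
Sam Johnson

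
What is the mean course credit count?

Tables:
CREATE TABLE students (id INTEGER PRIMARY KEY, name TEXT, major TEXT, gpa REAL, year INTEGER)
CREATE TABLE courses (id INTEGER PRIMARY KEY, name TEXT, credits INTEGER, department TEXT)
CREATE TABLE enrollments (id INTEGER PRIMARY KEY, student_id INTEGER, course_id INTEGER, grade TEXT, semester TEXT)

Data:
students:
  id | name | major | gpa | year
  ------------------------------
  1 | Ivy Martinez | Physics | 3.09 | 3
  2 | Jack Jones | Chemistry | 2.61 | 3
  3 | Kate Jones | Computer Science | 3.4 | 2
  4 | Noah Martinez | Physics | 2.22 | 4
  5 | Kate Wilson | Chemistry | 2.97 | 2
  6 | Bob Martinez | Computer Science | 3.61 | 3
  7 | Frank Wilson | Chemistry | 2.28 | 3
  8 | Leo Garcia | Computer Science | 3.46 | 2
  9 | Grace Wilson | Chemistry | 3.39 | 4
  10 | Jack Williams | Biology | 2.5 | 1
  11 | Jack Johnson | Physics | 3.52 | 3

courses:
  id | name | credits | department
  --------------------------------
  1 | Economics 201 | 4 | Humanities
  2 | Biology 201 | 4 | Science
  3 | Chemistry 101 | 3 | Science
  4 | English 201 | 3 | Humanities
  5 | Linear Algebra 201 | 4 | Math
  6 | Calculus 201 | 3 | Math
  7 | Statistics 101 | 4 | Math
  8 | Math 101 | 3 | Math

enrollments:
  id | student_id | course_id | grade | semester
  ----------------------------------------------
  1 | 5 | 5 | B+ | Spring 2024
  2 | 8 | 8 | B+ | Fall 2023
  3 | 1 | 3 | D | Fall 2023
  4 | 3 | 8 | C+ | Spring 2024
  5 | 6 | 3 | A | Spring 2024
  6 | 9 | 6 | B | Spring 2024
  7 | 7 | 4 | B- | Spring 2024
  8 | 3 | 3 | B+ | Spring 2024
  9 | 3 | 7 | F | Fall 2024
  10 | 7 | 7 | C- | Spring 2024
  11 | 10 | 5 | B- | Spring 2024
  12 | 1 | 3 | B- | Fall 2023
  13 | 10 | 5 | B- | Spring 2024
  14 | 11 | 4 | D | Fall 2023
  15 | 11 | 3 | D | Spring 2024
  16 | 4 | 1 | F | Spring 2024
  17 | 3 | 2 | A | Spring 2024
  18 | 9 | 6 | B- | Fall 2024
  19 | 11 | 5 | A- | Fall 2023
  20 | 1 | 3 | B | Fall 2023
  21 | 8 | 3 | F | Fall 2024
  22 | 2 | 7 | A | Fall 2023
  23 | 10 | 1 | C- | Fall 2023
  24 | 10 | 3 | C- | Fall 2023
SELECT AVG(credits) FROM courses

Execution result:
3.50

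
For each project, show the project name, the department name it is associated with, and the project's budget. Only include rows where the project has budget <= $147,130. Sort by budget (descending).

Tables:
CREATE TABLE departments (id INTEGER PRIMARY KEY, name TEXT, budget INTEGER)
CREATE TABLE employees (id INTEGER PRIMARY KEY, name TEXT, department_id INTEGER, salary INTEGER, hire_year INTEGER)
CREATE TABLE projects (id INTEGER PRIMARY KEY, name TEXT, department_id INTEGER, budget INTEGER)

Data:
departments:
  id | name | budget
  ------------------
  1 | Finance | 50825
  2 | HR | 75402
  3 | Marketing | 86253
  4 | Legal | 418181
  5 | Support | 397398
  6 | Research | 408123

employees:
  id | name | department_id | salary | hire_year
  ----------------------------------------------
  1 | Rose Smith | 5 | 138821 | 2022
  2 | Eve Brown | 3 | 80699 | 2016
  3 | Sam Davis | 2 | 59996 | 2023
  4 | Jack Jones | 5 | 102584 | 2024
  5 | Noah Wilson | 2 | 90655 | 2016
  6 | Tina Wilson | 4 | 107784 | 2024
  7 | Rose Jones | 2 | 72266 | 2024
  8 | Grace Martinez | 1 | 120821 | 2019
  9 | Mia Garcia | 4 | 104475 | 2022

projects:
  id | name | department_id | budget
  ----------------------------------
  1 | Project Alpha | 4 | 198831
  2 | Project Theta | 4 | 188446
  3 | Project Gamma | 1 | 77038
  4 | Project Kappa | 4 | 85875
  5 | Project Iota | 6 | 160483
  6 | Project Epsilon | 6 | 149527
SELECT c.name, p.name AS department, c.budget FROM projects c JOIN departments p ON c.department_id = p.id WHERE c.budget <= 147130 ORDER BY c.budget DESC

Execution result:
name | department | budget
Project Kappa | Legal | 85875
Project Gamma | Finance | 77038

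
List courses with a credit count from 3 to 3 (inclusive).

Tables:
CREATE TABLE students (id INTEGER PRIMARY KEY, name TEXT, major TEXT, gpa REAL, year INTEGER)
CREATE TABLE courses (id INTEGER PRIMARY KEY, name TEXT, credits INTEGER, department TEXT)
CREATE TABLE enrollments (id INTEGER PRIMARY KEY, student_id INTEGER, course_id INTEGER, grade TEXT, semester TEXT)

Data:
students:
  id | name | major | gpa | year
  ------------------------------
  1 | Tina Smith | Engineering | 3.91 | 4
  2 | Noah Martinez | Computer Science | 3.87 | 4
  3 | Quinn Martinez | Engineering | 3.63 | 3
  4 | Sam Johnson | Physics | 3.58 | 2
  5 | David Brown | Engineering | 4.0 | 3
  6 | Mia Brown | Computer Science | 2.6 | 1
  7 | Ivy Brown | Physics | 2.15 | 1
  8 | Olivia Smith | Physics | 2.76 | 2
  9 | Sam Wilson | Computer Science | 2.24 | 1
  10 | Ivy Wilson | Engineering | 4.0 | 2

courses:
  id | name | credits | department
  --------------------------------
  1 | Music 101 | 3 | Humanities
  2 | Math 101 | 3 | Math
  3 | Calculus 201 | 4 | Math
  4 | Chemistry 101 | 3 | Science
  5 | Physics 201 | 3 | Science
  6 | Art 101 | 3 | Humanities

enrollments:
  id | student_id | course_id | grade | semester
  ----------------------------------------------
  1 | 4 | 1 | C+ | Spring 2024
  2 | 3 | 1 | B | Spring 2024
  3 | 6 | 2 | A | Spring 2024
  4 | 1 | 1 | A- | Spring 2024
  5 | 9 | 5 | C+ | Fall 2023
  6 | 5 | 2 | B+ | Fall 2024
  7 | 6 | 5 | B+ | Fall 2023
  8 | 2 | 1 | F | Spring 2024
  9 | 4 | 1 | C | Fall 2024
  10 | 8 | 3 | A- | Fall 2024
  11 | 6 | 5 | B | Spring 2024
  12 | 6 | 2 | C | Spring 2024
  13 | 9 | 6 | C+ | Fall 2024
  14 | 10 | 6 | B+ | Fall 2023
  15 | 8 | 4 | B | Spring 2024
SELECT name, credits FROM courses WHERE credits BETWEEN 3 AND 3

Execution result:
name | credits
Music 101 | 3
Math 101 | 3
Chemistry 101 | 3
Physics 201 | 3
Art 101 | 3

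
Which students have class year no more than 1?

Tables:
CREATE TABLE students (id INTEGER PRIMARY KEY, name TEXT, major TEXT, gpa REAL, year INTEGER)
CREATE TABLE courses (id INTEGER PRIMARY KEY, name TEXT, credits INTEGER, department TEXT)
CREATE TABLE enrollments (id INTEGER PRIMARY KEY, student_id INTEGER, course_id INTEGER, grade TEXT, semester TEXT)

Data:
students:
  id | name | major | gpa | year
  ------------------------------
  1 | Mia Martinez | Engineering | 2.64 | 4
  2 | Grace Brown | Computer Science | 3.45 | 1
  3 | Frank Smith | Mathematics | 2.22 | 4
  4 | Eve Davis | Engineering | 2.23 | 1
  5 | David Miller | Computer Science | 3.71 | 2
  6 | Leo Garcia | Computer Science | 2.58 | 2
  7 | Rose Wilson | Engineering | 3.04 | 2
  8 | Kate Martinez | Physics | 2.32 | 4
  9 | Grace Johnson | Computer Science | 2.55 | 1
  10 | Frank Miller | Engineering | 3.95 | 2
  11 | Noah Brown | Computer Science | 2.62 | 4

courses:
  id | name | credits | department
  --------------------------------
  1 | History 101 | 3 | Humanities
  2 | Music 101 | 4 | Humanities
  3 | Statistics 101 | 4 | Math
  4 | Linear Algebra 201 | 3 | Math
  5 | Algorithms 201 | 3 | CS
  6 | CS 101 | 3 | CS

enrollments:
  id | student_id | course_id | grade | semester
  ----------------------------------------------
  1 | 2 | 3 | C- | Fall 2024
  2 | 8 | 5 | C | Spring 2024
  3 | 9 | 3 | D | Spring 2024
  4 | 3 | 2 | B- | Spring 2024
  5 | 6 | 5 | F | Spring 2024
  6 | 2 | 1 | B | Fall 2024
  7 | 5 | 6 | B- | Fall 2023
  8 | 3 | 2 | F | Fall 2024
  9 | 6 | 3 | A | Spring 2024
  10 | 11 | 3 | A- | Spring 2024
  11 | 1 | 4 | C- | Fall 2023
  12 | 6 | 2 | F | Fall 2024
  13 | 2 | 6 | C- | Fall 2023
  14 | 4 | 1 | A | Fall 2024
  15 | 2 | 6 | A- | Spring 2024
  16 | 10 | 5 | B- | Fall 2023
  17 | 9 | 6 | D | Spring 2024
SELECT name, year FROM students WHERE year <= 1

Execution result:
name | year
Grace Brown | 1
Eve Davis | 1
Grace Johnson | 1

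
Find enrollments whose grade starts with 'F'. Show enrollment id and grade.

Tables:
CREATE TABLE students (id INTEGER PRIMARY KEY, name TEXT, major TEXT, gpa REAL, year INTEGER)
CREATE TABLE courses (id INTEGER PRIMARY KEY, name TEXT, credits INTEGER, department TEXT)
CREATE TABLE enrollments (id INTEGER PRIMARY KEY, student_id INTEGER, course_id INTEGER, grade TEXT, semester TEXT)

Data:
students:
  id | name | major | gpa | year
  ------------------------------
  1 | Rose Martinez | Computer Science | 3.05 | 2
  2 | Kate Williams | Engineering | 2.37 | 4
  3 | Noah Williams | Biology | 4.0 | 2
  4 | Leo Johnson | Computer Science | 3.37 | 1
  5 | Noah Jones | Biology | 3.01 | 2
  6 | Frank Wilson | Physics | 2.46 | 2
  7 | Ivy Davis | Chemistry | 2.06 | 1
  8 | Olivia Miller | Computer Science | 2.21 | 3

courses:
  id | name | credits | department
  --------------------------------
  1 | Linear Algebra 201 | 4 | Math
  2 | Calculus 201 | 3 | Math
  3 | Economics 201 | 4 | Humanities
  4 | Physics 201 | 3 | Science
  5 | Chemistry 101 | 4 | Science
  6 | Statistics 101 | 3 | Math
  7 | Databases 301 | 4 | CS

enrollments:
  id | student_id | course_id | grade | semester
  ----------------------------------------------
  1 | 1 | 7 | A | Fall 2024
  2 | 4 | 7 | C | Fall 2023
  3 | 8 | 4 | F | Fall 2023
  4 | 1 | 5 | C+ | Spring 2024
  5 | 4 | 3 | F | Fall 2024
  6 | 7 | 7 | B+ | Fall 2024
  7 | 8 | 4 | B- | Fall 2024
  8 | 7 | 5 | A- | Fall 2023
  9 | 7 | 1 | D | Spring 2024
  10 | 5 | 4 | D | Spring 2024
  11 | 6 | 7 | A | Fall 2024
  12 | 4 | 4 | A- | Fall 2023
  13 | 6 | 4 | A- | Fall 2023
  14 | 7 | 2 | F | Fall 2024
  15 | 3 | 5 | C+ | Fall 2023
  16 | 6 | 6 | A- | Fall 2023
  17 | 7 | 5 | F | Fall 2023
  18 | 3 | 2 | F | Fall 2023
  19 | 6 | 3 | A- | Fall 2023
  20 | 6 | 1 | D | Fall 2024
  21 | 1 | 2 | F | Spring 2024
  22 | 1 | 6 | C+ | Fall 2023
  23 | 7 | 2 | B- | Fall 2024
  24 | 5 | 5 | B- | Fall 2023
SELECT id, grade FROM enrollments WHERE grade LIKE 'F%'

Execution result:
id | grade
3 | F
5 | F
14 | F
17 | F
18 | F
21 | F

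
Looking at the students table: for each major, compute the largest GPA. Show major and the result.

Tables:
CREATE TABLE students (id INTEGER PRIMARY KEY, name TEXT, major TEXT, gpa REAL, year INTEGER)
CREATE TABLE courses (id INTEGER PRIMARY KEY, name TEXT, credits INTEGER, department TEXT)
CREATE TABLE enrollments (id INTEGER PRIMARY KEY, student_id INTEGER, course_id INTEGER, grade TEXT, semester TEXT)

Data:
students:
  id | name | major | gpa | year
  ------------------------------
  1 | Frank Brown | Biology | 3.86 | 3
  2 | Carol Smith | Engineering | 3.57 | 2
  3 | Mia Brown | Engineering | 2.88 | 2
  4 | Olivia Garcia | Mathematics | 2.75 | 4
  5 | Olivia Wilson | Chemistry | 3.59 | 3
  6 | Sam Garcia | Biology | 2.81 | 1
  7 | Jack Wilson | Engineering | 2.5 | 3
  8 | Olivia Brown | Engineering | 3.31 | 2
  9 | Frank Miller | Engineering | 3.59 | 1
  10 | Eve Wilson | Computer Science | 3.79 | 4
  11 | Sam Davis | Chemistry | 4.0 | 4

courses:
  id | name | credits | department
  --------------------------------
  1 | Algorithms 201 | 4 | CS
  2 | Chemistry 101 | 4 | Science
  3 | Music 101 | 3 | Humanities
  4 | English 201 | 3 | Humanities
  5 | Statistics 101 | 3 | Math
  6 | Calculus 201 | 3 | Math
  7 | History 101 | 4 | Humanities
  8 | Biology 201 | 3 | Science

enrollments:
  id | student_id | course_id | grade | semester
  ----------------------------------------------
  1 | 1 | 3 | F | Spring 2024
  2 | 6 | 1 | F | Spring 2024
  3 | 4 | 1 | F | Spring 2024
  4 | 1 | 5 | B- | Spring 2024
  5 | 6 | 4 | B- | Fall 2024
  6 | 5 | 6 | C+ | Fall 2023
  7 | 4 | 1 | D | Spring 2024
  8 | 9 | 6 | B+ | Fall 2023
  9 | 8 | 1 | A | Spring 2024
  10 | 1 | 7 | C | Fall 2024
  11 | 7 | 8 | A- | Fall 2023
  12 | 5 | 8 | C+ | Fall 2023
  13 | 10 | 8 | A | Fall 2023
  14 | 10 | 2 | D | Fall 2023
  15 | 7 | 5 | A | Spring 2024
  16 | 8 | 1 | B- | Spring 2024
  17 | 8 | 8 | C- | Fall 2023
SELECT major, MAX(gpa) AS max_gpa FROM students GROUP BY major

Execution result:
major | max_gpa
Biology | 3.86
Chemistry | 4.00
Computer Science | 3.79
Engineering | 3.59
Mathematics | 2.75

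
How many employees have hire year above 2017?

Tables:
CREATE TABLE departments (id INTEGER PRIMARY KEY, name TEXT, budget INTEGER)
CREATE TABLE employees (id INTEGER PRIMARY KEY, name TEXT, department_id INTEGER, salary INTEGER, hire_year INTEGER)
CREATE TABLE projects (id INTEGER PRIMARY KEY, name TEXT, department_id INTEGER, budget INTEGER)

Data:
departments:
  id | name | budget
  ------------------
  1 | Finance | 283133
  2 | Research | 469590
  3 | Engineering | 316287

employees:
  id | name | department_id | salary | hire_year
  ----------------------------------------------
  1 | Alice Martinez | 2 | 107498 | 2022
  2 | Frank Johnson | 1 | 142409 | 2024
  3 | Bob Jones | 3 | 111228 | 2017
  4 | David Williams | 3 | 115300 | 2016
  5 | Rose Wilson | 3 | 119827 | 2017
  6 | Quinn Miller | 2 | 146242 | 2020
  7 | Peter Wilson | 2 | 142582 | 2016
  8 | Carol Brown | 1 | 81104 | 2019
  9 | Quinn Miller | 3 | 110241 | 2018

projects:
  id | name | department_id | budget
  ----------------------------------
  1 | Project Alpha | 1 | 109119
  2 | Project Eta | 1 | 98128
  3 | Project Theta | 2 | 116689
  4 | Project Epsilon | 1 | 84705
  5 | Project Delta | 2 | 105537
SELECT COUNT(*) FROM employees WHERE hire_year > 2017

Execution result:
5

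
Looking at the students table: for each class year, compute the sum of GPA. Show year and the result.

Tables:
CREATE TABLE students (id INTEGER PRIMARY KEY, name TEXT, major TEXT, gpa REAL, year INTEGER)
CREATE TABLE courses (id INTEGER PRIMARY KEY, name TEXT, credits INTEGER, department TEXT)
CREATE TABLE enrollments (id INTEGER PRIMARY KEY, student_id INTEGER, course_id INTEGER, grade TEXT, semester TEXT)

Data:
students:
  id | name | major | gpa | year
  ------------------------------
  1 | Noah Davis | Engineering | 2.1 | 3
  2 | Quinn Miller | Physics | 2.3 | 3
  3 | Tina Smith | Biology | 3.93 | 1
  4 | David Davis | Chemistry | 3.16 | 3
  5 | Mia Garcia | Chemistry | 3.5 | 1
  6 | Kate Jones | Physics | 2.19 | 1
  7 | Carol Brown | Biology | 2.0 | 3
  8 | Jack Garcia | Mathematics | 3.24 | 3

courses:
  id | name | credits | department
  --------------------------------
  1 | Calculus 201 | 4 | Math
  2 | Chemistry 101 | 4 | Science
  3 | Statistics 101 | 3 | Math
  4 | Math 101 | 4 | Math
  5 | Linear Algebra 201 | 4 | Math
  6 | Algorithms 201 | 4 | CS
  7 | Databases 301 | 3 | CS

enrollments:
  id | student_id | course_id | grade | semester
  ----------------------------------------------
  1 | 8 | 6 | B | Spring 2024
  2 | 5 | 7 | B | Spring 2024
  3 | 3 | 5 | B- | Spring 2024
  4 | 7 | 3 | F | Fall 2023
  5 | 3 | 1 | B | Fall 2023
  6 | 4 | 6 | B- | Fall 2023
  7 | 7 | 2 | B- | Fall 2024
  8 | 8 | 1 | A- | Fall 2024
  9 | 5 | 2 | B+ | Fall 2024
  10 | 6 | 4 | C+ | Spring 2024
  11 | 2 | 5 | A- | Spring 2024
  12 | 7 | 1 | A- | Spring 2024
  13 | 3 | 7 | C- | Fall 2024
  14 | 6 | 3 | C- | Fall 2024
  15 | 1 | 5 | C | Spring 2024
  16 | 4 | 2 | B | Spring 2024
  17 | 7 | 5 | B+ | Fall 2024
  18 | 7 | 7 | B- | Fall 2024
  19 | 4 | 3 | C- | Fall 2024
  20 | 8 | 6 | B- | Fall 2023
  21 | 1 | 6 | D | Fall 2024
SELECT year, SUM(gpa) AS sum_gpa FROM students GROUP BY year

Execution result:
year | sum_gpa
1 | 9.62
3 | 12.80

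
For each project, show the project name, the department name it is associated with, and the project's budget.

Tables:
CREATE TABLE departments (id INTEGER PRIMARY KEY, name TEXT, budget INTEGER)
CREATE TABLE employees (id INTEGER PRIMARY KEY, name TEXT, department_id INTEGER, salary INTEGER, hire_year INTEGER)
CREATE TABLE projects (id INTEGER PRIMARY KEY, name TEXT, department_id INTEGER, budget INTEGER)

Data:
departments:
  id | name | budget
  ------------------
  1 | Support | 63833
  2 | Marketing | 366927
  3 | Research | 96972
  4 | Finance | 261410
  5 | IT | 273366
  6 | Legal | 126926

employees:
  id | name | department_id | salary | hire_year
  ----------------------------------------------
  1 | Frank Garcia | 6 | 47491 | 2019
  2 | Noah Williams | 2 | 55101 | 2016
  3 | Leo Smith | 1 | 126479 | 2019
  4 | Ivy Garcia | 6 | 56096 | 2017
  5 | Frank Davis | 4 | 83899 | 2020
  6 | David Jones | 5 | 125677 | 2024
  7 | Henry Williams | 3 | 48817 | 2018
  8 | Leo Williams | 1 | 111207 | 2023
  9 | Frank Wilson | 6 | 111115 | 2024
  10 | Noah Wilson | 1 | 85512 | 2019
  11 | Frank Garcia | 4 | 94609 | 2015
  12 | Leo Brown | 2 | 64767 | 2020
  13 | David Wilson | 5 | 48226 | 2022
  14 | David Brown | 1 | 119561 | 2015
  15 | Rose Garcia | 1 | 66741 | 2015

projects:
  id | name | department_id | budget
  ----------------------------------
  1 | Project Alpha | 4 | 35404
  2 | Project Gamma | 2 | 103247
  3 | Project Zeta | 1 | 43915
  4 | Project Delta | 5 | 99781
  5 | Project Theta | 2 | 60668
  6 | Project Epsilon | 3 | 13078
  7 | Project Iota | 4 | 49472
SELECT c.name, p.name AS department, c.budget FROM projects c JOIN departments p ON c.department_id = p.id

Execution result:
name | department | budget
Project Alpha | Finance | 35404
Project Gamma | Marketing | 103247
Project Zeta | Support | 43915
Project Delta | IT | 99781
Project Theta | Marketing | 60668
Project Epsilon | Research | 13078
Project Iota | Finance | 49472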